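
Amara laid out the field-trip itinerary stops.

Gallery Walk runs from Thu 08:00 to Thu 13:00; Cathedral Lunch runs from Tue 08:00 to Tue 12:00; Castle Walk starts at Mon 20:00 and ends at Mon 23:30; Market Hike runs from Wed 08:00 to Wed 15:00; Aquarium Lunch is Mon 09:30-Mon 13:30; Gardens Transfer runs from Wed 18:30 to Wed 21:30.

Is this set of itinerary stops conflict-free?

Yes

Two intervals overlap when each starts before the other ends.
Sorted by start: Aquarium Lunch, Castle Walk, Cathedral Lunch, Market Hike, Gardens Transfer, Gallery Walk.
Castle Walk starts after Aquarium Lunch ends — done with Aquarium Lunch.
Cathedral Lunch starts after Castle Walk ends — done with Castle Walk.
Market Hike starts after Cathedral Lunch ends — done with Cathedral Lunch.
Gardens Transfer starts after Market Hike ends — done with Market Hike.
Gallery Walk starts after Gardens Transfer ends.
Every pair is clear; the schedule has no overlaps.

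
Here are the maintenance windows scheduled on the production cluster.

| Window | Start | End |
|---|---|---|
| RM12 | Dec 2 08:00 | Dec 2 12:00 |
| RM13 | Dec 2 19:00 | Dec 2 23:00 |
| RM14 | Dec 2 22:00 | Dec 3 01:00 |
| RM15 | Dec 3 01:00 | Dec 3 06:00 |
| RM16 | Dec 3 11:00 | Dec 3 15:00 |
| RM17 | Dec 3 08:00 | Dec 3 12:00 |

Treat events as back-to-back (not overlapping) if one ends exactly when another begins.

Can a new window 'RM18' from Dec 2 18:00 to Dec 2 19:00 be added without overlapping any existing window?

Yes — the slot is free

RM12: ends Dec 2 12:00 at or before RM18 starts Dec 2 18:00 → clear.
RM13: starts Dec 2 19:00 at or after RM18 ends Dec 2 19:00 → clear.
RM14: starts Dec 2 22:00 at or after RM18 ends Dec 2 19:00 → clear.
RM15: starts Dec 3 01:00 at or after RM18 ends Dec 2 19:00 → clear.
RM17: starts Dec 3 08:00 at or after RM18 ends Dec 2 19:00 → clear.
RM16: starts Dec 3 11:00 at or after RM18 ends Dec 2 19:00 → clear.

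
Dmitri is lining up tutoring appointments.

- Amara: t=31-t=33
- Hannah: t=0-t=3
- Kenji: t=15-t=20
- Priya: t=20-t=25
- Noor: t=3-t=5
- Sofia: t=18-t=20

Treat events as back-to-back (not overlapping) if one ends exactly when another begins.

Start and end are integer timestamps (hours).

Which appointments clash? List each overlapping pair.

Kenji & Sofia

Two intervals overlap when each starts before the other ends.
Sorted by start: Hannah, Noor, Kenji, Sofia, Priya, Amara.
Noor starts exactly when Hannah ends (back-to-back, no overlap) — done with Hannah.
Kenji starts after Noor ends — done with Noor.
Sofia starts before Kenji ends → Kenji and Sofia overlap.
Priya starts exactly when Kenji ends (back-to-back, no overlap) — done with Kenji.
Priya starts exactly when Sofia ends (back-to-back, no overlap) — done with Sofia.
Amara starts after Priya ends.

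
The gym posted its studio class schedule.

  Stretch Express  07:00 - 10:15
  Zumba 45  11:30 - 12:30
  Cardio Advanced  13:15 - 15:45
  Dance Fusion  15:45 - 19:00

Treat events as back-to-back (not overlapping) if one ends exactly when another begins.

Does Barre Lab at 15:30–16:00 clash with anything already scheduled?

Yes — it overlaps Cardio Advanced, Dance Fusion

Stretch Express: ends 10:15 at or before Barre Lab starts 15:30 → clear.
Zumba 45: ends 12:30 at or before Barre Lab starts 15:30 → clear.
Cardio Advanced: starts 13:15 before Barre Lab ends 16:00, and ends 15:45 after Barre Lab starts 15:30 → overlap.
Dance Fusion: starts 15:45 before Barre Lab ends 16:00, and ends 19:00 after Barre Lab starts 15:30 → overlap.
Barre Lab overlaps Cardio Advanced, Dance Fusion.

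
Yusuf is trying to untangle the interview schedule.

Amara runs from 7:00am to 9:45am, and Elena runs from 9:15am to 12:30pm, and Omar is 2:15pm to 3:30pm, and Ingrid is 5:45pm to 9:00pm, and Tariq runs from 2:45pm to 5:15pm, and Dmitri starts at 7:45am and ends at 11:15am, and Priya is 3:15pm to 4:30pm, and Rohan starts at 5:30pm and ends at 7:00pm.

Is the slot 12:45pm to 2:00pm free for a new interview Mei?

Yes — the slot is free

Amara: ends 9:45am at or before Mei starts 12:45pm → clear.
Dmitri: ends 11:15am at or before Mei starts 12:45pm → clear.
Elena: ends 12:30pm at or before Mei starts 12:45pm → clear.
Omar: starts 2:15pm at or after Mei ends 2:00pm → clear.
Tariq: starts 2:45pm at or after Mei ends 2:00pm → clear.
Priya: starts 3:15pm at or after Mei ends 2:00pm → clear.
Rohan: starts 5:30pm at or after Mei ends 2:00pm → clear.
Ingrid: starts 5:45pm at or after Mei ends 2:00pm → clear.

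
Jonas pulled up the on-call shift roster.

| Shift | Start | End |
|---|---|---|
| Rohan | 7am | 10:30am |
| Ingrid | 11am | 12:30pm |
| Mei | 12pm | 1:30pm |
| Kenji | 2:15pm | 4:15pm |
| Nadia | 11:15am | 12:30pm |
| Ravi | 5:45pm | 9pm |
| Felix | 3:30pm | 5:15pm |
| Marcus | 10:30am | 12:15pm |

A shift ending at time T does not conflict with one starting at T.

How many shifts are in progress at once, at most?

Sweep the timeline, counting +1 at each start and −1 at each end (ends before starts at a tie):
7am start Rohan → 1
10:30am end Rohan → 0
10:30am start Marcus → 1
11am start Ingrid → 2
11:15am start Nadia → 3
12pm start Mei → 4
12:15pm end Marcus → 3
12:30pm end Ingrid → 2
12:30pm end Nadia → 1
1:30pm end Mei → 0
2:15pm start Kenji → 1
3:30pm start Felix → 2
4:15pm end Kenji → 1
5:15pm end Felix → 0
5:45pm start Ravi → 1
9pm end Ravi → 0
Peak is 4, at 12pm (Ingrid, Marcus, Mei, Nadia).

4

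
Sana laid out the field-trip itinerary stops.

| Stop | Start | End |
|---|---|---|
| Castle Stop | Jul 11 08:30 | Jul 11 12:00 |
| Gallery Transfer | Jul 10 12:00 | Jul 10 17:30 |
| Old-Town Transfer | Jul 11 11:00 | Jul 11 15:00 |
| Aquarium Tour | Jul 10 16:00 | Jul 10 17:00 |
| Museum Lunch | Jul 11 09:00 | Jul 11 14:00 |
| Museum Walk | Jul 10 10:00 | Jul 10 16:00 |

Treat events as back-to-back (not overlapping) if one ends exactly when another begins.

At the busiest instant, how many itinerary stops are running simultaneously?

Sweep the timeline, counting +1 at each start and −1 at each end (ends before starts at a tie):
Jul 10 10:00 start Museum Walk → 1
Jul 10 12:00 start Gallery Transfer → 2
Jul 10 16:00 end Museum Walk → 1
Jul 10 16:00 start Aquarium Tour → 2
Jul 10 17:00 end Aquarium Tour → 1
Jul 10 17:30 end Gallery Transfer → 0
Jul 11 08:30 start Castle Stop → 1
Jul 11 09:00 start Museum Lunch → 2
Jul 11 11:00 start Old-Town Transfer → 3
Jul 11 12:00 end Castle Stop → 2
Jul 11 14:00 end Museum Lunch → 1
Jul 11 15:00 end Old-Town Transfer → 0
Peak is 3, at Jul 11 11:00 (Castle Stop, Museum Lunch, Old-Town Transfer).

3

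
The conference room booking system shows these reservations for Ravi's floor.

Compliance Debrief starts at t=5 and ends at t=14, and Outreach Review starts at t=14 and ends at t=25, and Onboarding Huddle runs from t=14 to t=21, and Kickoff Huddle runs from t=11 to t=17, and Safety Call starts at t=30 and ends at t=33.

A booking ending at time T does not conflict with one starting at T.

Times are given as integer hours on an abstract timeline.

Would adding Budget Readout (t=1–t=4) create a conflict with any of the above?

Compliance Debrief: starts t=5 at or after Budget Readout ends t=4 → clear.
Kickoff Huddle: starts t=11 at or after Budget Readout ends t=4 → clear.
Onboarding Huddle: starts t=14 at or after Budget Readout ends t=4 → clear.
Outreach Review: starts t=14 at or after Budget Readout ends t=4 → clear.
Safety Call: starts t=30 at or after Budget Readout ends t=4 → clear.

No — it doesn't clash with anything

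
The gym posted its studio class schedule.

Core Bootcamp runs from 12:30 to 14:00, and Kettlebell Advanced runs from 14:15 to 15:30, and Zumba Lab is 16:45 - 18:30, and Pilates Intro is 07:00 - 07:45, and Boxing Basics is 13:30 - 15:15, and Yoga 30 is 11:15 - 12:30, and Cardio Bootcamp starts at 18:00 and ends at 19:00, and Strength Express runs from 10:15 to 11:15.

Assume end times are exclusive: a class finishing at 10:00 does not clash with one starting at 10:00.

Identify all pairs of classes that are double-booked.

Boxing Basics & Core Bootcamp, Boxing Basics & Kettlebell Advanced, Cardio Bootcamp & Zumba Lab

Sorted by start: Pilates Intro, Strength Express, Yoga 30, Core Bootcamp, Boxing Basics, Kettlebell Advanced, Zumba Lab, Cardio Bootcamp.
Strength Express starts after Pilates Intro ends, so Pilates Intro has no further overlaps.
Yoga 30 starts exactly when Strength Express ends (back-to-back, no overlap), so Strength Express has no further overlaps.
Core Bootcamp starts exactly when Yoga 30 ends (back-to-back, no overlap), so Yoga 30 has no further overlaps.
Boxing Basics starts before Core Bootcamp ends → Core Bootcamp and Boxing Basics overlap.
Kettlebell Advanced starts after Core Bootcamp ends, so Core Bootcamp has no further overlaps.
Kettlebell Advanced starts before Boxing Basics ends → Boxing Basics and Kettlebell Advanced overlap.
Zumba Lab starts after Boxing Basics ends, so Boxing Basics has no further overlaps.
Zumba Lab starts after Kettlebell Advanced ends, so Kettlebell Advanced has no further overlaps.
Cardio Bootcamp starts before Zumba Lab ends → Zumba Lab and Cardio Bootcamp overlap.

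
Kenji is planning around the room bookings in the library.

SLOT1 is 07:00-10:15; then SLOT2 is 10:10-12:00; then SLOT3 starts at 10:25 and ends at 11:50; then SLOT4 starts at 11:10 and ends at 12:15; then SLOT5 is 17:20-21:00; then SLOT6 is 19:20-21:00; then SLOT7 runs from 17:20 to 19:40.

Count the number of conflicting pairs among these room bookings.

7

Sorted by start: SLOT1, SLOT2, SLOT3, SLOT4, SLOT5, SLOT7, SLOT6.
SLOT2 starts before SLOT1 ends → SLOT1 and SLOT2 overlap.
SLOT3 starts after SLOT1 ends — done with SLOT1.
SLOT3 starts before SLOT2 ends → SLOT2 and SLOT3 overlap.
SLOT4 starts before SLOT2 ends → SLOT2 and SLOT4 overlap.
SLOT5 starts after SLOT2 ends — done with SLOT2.
SLOT4 starts before SLOT3 ends → SLOT3 and SLOT4 overlap.
SLOT5 starts after SLOT3 ends — done with SLOT3.
SLOT5 starts after SLOT4 ends — done with SLOT4.
SLOT7 starts before SLOT5 ends → SLOT5 and SLOT7 overlap.
SLOT6 starts before SLOT5 ends → SLOT5 and SLOT6 overlap.
SLOT6 starts before SLOT7 ends → SLOT7 and SLOT6 overlap.
Overlapping pairs: SLOT1 & SLOT2, SLOT2 & SLOT3, SLOT2 & SLOT4, SLOT3 & SLOT4, SLOT5 & SLOT6, SLOT5 & SLOT7, SLOT6 & SLOT7 — 7 in total.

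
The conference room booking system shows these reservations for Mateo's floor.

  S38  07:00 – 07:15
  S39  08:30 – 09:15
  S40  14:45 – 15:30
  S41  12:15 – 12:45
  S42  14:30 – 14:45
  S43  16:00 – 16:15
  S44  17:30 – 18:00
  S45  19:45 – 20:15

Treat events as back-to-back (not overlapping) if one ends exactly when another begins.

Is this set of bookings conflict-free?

Sorted by start: S38, S39, S41, S42, S40, S43, S44, S45.
S39 starts after S38 ends — done with S38.
S41 starts after S39 ends — done with S39.
S42 starts after S41 ends — done with S41.
S40 starts exactly when S42 ends (back-to-back, no overlap) — done with S42.
S43 starts after S40 ends — done with S40.
S44 starts after S43 ends — done with S43.
S45 starts after S44 ends.
Every pair is clear; the schedule has no overlaps.

Yes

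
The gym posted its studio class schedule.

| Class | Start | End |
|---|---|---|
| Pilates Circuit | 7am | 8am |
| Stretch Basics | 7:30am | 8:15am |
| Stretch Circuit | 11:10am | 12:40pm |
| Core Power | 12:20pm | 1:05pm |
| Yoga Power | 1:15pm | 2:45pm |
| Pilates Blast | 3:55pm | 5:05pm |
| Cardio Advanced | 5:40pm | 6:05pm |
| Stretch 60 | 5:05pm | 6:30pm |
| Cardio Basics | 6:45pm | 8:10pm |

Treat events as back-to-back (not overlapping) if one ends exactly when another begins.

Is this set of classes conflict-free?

No

Check each pair: they overlap iff neither finishes before the other starts.
Sorted by start: Pilates Circuit, Stretch Basics, Stretch Circuit, Core Power, Yoga Power, Pilates Blast, Stretch 60, Cardio Advanced, Cardio Basics.
Stretch Basics starts before Pilates Circuit ends → Pilates Circuit and Stretch Basics overlap.
That's a conflict, so the schedule is not conflict-free.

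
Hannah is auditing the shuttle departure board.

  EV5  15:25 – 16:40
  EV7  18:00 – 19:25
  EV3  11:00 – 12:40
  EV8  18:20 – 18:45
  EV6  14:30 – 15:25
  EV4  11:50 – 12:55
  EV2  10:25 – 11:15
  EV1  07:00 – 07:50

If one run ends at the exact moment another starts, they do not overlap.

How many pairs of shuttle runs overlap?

3

Sorted by start: EV1, EV2, EV3, EV4, EV6, EV5, EV7, EV8.
EV2 starts after EV1 ends, so nothing later overlaps EV1 either.
EV3 starts before EV2 ends → EV2 and EV3 overlap.
EV4 starts after EV2 ends, so nothing later overlaps EV2 either.
EV4 starts before EV3 ends → EV3 and EV4 overlap.
EV6 starts after EV3 ends, so nothing later overlaps EV3 either.
EV6 starts after EV4 ends, so nothing later overlaps EV4 either.
EV5 starts exactly when EV6 ends (back-to-back, no overlap), so nothing later overlaps EV6 either.
EV7 starts after EV5 ends, so nothing later overlaps EV5 either.
EV8 starts before EV7 ends → EV7 and EV8 overlap.
Overlapping pairs: EV2 & EV3, EV3 & EV4, EV7 & EV8 — 3 in total.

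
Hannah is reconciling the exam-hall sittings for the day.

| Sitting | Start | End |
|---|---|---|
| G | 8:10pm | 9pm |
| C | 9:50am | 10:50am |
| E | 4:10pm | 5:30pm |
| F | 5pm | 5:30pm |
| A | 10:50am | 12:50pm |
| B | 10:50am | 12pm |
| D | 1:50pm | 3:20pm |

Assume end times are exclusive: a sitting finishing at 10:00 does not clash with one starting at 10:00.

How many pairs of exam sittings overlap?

2

Check each pair: they overlap iff neither finishes before the other starts.
Sorted by start: C, A, B, D, E, F, G.
A starts exactly when C ends (back-to-back, no overlap); C is clear from here.
B starts before A ends → A and B overlap.
D starts after A ends; A is clear from here.
D starts after B ends; B is clear from here.
E starts after D ends; D is clear from here.
F starts before E ends → E and F overlap.
G starts after E ends.
G starts after F ends.
Overlapping pairs: A & B, E & F — 2 in total.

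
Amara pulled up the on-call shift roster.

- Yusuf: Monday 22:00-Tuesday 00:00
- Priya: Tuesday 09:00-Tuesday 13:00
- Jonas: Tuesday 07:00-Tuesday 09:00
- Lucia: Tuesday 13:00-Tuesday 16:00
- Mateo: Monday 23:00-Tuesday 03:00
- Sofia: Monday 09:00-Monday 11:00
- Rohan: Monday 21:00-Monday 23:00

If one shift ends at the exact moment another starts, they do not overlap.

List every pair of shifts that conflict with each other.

Two intervals overlap when each starts before the other ends.
Sorted by start: Sofia, Rohan, Yusuf, Mateo, Jonas, Priya, Lucia.
Rohan starts after Sofia ends, so Sofia has no further overlaps.
Yusuf starts before Rohan ends → Rohan and Yusuf overlap.
Mateo starts exactly when Rohan ends (back-to-back, no overlap), so Rohan has no further overlaps.
Mateo starts before Yusuf ends → Yusuf and Mateo overlap.
Jonas starts after Yusuf ends, so Yusuf has no further overlaps.
Jonas starts after Mateo ends, so Mateo has no further overlaps.
Priya starts exactly when Jonas ends (back-to-back, no overlap), so Jonas has no further overlaps.
Lucia starts exactly when Priya ends (back-to-back, no overlap).

Mateo & Yusuf, Rohan & Yusuf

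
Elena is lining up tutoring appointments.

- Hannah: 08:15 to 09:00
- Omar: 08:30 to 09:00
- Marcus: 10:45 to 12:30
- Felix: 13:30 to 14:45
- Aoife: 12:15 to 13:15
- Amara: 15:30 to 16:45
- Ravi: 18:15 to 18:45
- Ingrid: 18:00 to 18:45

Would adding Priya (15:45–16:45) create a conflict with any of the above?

Yes — it overlaps Amara

Hannah: ends 09:00 at or before Priya starts 15:45 → clear.
Omar: ends 09:00 at or before Priya starts 15:45 → clear.
Marcus: ends 12:30 at or before Priya starts 15:45 → clear.
Aoife: ends 13:15 at or before Priya starts 15:45 → clear.
Felix: ends 14:45 at or before Priya starts 15:45 → clear.
Amara: starts 15:30 before Priya ends 16:45, and ends 16:45 after Priya starts 15:45 → overlap.
Ingrid: starts 18:00 at or after Priya ends 16:45 → clear.
Ravi: starts 18:15 at or after Priya ends 16:45 → clear.
Priya overlaps Amara.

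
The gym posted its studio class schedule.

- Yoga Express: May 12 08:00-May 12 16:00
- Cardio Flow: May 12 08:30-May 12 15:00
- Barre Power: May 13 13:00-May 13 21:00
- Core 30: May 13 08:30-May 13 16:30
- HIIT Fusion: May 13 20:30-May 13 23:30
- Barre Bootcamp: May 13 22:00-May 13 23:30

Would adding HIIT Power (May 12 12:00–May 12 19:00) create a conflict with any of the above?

Yoga Express: starts May 12 08:00 before HIIT Power ends May 12 19:00, and ends May 12 16:00 after HIIT Power starts May 12 12:00 → overlap.
Cardio Flow: starts May 12 08:30 before HIIT Power ends May 12 19:00, and ends May 12 15:00 after HIIT Power starts May 12 12:00 → overlap.
Core 30: starts May 13 08:30 at or after HIIT Power ends May 12 19:00 → clear.
Barre Power: starts May 13 13:00 at or after HIIT Power ends May 12 19:00 → clear.
HIIT Fusion: starts May 13 20:30 at or after HIIT Power ends May 12 19:00 → clear.
Barre Bootcamp: starts May 13 22:00 at or after HIIT Power ends May 12 19:00 → clear.
HIIT Power overlaps Yoga Express, Cardio Flow.

Yes — it overlaps Cardio Flow, Yoga Express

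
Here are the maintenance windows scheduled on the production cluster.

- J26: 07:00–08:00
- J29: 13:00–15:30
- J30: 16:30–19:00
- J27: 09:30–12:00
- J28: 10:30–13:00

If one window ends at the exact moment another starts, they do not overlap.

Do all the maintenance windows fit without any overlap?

No

Two intervals overlap when each starts before the other ends.
Sorted by start: J26, J27, J28, J29, J30.
J27 starts after J26 ends, so J26 has no further overlaps.
J28 starts before J27 ends → J27 and J28 overlap.
That's a conflict, so the schedule is not conflict-free.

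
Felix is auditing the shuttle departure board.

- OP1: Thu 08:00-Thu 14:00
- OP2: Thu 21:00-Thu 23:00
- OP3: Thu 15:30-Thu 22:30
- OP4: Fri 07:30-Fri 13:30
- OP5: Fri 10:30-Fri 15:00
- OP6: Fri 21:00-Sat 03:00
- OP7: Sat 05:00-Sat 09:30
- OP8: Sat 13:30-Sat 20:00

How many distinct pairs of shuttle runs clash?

Sorted by start: OP1, OP3, OP2, OP4, OP5, OP6, OP7, OP8.
OP3 starts after OP1 ends, so OP1 has no further overlaps.
OP2 starts before OP3 ends → OP3 and OP2 overlap.
OP4 starts after OP3 ends, so OP3 has no further overlaps.
OP4 starts after OP2 ends, so OP2 has no further overlaps.
OP5 starts before OP4 ends → OP4 and OP5 overlap.
OP6 starts after OP4 ends, so OP4 has no further overlaps.
OP6 starts after OP5 ends, so OP5 has no further overlaps.
OP7 starts after OP6 ends, so OP6 has no further overlaps.
OP8 starts after OP7 ends.
Overlapping pairs: OP2 & OP3, OP4 & OP5 — 2 in total.

2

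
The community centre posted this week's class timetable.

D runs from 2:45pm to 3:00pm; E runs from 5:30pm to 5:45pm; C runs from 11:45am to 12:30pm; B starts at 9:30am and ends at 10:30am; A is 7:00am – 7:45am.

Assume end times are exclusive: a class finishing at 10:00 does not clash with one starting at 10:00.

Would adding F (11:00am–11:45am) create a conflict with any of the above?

A: ends 7:45am at or before F starts 11:00am → clear.
B: ends 10:30am at or before F starts 11:00am → clear.
C: starts 11:45am at or after F ends 11:45am → clear.
D: starts 2:45pm at or after F ends 11:45am → clear.
E: starts 5:30pm at or after F ends 11:45am → clear.

No — it doesn't clash with anything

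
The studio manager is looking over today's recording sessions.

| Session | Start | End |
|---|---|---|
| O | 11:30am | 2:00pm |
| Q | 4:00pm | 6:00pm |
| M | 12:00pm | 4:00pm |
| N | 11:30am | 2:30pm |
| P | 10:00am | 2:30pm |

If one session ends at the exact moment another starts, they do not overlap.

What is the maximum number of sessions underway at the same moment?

Sweep the timeline, counting +1 at each start and −1 at each end (ends before starts at a tie):
10:00am start P → 1
11:30am start N → 2
11:30am start O → 3
12:00pm start M → 4
2:00pm end O → 3
2:30pm end N → 2
2:30pm end P → 1
4:00pm end M → 0
4:00pm start Q → 1
6:00pm end Q → 0
Peak is 4, at 12:00pm (M, N, O, P).

4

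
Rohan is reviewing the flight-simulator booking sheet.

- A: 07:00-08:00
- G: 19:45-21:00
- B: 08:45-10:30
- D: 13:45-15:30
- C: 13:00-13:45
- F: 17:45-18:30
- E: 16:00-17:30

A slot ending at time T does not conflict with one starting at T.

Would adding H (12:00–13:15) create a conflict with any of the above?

A: ends 08:00 at or before H starts 12:00 → clear.
B: ends 10:30 at or before H starts 12:00 → clear.
C: starts 13:00 before H ends 13:15, and ends 13:45 after H starts 12:00 → overlap.
D: starts 13:45 at or after H ends 13:15 → clear.
E: starts 16:00 at or after H ends 13:15 → clear.
F: starts 17:45 at or after H ends 13:15 → clear.
G: starts 19:45 at or after H ends 13:15 → clear.
H overlaps C.

Yes — it overlaps C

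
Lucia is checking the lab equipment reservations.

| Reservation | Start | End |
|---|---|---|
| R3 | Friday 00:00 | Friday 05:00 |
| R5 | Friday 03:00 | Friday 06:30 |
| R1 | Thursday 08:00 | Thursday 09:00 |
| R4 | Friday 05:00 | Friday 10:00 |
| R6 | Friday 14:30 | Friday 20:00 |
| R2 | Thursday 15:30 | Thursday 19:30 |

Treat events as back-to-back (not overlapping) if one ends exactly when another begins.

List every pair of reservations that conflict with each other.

R3 & R5, R4 & R5

Sorted by start: R1, R2, R3, R5, R4, R6.
R2 starts after R1 ends; R1 is clear from here.
R3 starts after R2 ends; R2 is clear from here.
R5 starts before R3 ends → R3 and R5 overlap.
R4 starts exactly when R3 ends (back-to-back, no overlap); R3 is clear from here.
R4 starts before R5 ends → R5 and R4 overlap.
R6 starts after R5 ends.
R6 starts after R4 ends.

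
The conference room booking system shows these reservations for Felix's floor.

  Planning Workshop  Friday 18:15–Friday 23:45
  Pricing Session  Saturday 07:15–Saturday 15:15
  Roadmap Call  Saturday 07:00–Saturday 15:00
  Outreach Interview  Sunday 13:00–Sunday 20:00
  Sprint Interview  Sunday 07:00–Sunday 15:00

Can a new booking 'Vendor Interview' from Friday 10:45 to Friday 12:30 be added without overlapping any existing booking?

Planning Workshop: starts Friday 18:15 at or after Vendor Interview ends Friday 12:30 → clear.
Roadmap Call: starts Saturday 07:00 at or after Vendor Interview ends Friday 12:30 → clear.
Pricing Session: starts Saturday 07:15 at or after Vendor Interview ends Friday 12:30 → clear.
Sprint Interview: starts Sunday 07:00 at or after Vendor Interview ends Friday 12:30 → clear.
Outreach Interview: starts Sunday 13:00 at or after Vendor Interview ends Friday 12:30 → clear.

Yes — the slot is free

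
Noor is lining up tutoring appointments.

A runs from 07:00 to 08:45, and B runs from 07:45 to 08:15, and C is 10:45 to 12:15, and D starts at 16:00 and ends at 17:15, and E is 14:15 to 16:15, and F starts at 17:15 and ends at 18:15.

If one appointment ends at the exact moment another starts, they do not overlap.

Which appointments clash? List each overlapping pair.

Check each pair: they overlap iff neither finishes before the other starts.
Sorted by start: A, B, C, E, D, F.
B starts before A ends → A and B overlap.
C starts after A ends, so nothing later overlaps A either.
C starts after B ends, so nothing later overlaps B either.
E starts after C ends, so nothing later overlaps C either.
D starts before E ends → E and D overlap.
F starts after E ends.
F starts exactly when D ends (back-to-back, no overlap).

A & B, D & E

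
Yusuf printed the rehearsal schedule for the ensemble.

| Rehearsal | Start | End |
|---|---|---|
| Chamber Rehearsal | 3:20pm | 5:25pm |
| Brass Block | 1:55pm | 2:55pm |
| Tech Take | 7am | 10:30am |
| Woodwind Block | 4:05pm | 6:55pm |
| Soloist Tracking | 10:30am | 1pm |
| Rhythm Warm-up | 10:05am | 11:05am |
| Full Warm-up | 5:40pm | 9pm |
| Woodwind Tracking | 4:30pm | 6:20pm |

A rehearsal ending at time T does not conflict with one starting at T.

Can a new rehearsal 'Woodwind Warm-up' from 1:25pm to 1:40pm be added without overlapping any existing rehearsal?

Tech Take: ends 10:30am at or before Woodwind Warm-up starts 1:25pm → clear.
Rhythm Warm-up: ends 11:05am at or before Woodwind Warm-up starts 1:25pm → clear.
Soloist Tracking: ends 1pm at or before Woodwind Warm-up starts 1:25pm → clear.
Brass Block: starts 1:55pm at or after Woodwind Warm-up ends 1:40pm → clear.
Chamber Rehearsal: starts 3:20pm at or after Woodwind Warm-up ends 1:40pm → clear.
Woodwind Block: starts 4:05pm at or after Woodwind Warm-up ends 1:40pm → clear.
Woodwind Tracking: starts 4:30pm at or after Woodwind Warm-up ends 1:40pm → clear.
Full Warm-up: starts 5:40pm at or after Woodwind Warm-up ends 1:40pm → clear.

Yes — the slot is free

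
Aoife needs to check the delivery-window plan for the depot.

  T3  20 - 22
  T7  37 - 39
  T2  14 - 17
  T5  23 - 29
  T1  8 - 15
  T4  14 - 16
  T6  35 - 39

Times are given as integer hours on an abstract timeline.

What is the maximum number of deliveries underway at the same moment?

3

Walk through starts and ends in time order (an end at T is processed before a start at T):
8 start T1 → 1
14 start T2 → 2
14 start T4 → 3
15 end T1 → 2
16 end T4 → 1
17 end T2 → 0
20 start T3 → 1
22 end T3 → 0
23 start T5 → 1
29 end T5 → 0
35 start T6 → 1
37 start T7 → 2
39 end T6 → 1
39 end T7 → 0
Peak is 3, at 14 (T1, T2, T4).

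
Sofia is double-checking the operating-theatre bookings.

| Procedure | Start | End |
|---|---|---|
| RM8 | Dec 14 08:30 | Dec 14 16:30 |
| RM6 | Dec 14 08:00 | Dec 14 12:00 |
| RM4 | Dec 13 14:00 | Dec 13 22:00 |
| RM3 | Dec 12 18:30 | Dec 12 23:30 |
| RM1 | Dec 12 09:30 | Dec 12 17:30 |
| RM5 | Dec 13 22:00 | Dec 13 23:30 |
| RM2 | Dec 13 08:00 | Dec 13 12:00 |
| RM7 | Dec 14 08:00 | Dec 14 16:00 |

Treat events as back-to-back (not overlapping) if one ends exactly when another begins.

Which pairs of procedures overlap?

RM6 & RM7, RM6 & RM8, RM7 & RM8

Check each pair: they overlap iff neither finishes before the other starts.
Sorted by start: RM1, RM3, RM2, RM4, RM5, RM6, RM7, RM8.
RM3 starts after RM1 ends, so nothing later overlaps RM1 either.
RM2 starts after RM3 ends, so nothing later overlaps RM3 either.
RM4 starts after RM2 ends, so nothing later overlaps RM2 either.
RM5 starts exactly when RM4 ends (back-to-back, no overlap), so nothing later overlaps RM4 either.
RM6 starts after RM5 ends, so nothing later overlaps RM5 either.
RM7 starts before RM6 ends → RM6 and RM7 overlap.
RM8 starts before RM6 ends → RM6 and RM8 overlap.
RM8 starts before RM7 ends → RM7 and RM8 overlap.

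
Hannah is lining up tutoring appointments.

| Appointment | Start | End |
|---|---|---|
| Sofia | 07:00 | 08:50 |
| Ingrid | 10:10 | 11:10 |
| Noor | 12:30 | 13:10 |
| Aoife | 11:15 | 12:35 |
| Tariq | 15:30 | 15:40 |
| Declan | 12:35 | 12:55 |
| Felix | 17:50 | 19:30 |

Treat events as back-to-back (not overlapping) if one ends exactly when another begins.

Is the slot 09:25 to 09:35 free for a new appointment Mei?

Sofia: ends 08:50 at or before Mei starts 09:25 → clear.
Ingrid: starts 10:10 at or after Mei ends 09:35 → clear.
Aoife: starts 11:15 at or after Mei ends 09:35 → clear.
Noor: starts 12:30 at or after Mei ends 09:35 → clear.
Declan: starts 12:35 at or after Mei ends 09:35 → clear.
Tariq: starts 15:30 at or after Mei ends 09:35 → clear.
Felix: starts 17:50 at or after Mei ends 09:35 → clear.

Yes — the slot is free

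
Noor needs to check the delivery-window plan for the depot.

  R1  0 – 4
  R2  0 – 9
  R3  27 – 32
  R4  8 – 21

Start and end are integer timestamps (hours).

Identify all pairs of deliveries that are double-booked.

Sorted by start: R1, R2, R4, R3.
R2 starts before R1 ends → R1 and R2 overlap.
R4 starts after R1 ends; R1 is clear from here.
R4 starts before R2 ends → R2 and R4 overlap.
R3 starts after R2 ends.
R3 starts after R4 ends.

R1 & R2, R2 & R4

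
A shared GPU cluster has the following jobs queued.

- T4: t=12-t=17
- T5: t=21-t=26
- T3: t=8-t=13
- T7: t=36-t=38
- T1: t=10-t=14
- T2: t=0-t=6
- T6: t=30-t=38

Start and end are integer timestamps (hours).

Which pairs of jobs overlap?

T1 & T3, T1 & T4, T3 & T4, T6 & T7

Sorted by start: T2, T3, T1, T4, T5, T6, T7.
T3 starts after T2 ends, so nothing later overlaps T2 either.
T1 starts before T3 ends → T3 and T1 overlap.
T4 starts before T3 ends → T3 and T4 overlap.
T5 starts after T3 ends, so nothing later overlaps T3 either.
T4 starts before T1 ends → T1 and T4 overlap.
T5 starts after T1 ends, so nothing later overlaps T1 either.
T5 starts after T4 ends, so nothing later overlaps T4 either.
T6 starts after T5 ends, so nothing later overlaps T5 either.
T7 starts before T6 ends → T6 and T7 overlap.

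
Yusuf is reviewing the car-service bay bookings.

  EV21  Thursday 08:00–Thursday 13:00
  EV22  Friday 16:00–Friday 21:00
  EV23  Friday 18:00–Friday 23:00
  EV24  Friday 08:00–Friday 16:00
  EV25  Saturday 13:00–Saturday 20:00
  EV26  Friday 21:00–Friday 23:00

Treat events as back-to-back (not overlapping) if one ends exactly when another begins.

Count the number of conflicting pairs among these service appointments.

2

Check each pair: they overlap iff neither finishes before the other starts.
Sorted by start: EV21, EV24, EV22, EV23, EV26, EV25.
EV24 starts after EV21 ends, so nothing later overlaps EV21 either.
EV22 starts exactly when EV24 ends (back-to-back, no overlap), so nothing later overlaps EV24 either.
EV23 starts before EV22 ends → EV22 and EV23 overlap.
EV26 starts exactly when EV22 ends (back-to-back, no overlap), so nothing later overlaps EV22 either.
EV26 starts before EV23 ends → EV23 and EV26 overlap.
EV25 starts after EV23 ends.
EV25 starts after EV26 ends.
Overlapping pairs: EV22 & EV23, EV23 & EV26 — 2 in total.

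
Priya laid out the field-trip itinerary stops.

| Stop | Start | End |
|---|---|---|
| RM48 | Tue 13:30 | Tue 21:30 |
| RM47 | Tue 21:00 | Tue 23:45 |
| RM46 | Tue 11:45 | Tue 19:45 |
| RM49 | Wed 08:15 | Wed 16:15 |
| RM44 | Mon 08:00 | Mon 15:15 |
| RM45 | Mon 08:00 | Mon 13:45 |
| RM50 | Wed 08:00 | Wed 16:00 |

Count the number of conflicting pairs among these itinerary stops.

4

Check each pair: they overlap iff neither finishes before the other starts.
Sorted by start: RM44, RM45, RM46, RM48, RM47, RM50, RM49.
RM45 starts before RM44 ends → RM44 and RM45 overlap.
RM46 starts after RM44 ends — done with RM44.
RM46 starts after RM45 ends — done with RM45.
RM48 starts before RM46 ends → RM46 and RM48 overlap.
RM47 starts after RM46 ends — done with RM46.
RM47 starts before RM48 ends → RM48 and RM47 overlap.
RM50 starts after RM48 ends — done with RM48.
RM50 starts after RM47 ends — done with RM47.
RM49 starts before RM50 ends → RM50 and RM49 overlap.
Overlapping pairs: RM44 & RM45, RM46 & RM48, RM47 & RM48, RM49 & RM50 — 4 in total.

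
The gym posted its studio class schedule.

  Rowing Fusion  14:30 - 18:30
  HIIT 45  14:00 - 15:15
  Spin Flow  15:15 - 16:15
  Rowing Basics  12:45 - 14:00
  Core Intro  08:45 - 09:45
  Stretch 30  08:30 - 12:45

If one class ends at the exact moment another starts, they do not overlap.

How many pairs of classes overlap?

Sorted by start: Stretch 30, Core Intro, Rowing Basics, HIIT 45, Rowing Fusion, Spin Flow.
Core Intro starts before Stretch 30 ends → Stretch 30 and Core Intro overlap.
Rowing Basics starts exactly when Stretch 30 ends (back-to-back, no overlap); Stretch 30 is clear from here.
Rowing Basics starts after Core Intro ends; Core Intro is clear from here.
HIIT 45 starts exactly when Rowing Basics ends (back-to-back, no overlap); Rowing Basics is clear from here.
Rowing Fusion starts before HIIT 45 ends → HIIT 45 and Rowing Fusion overlap.
Spin Flow starts exactly when HIIT 45 ends (back-to-back, no overlap).
Spin Flow starts before Rowing Fusion ends → Rowing Fusion and Spin Flow overlap.
Overlapping pairs: Core Intro & Stretch 30, HIIT 45 & Rowing Fusion, Rowing Fusion & Spin Flow — 3 in total.

3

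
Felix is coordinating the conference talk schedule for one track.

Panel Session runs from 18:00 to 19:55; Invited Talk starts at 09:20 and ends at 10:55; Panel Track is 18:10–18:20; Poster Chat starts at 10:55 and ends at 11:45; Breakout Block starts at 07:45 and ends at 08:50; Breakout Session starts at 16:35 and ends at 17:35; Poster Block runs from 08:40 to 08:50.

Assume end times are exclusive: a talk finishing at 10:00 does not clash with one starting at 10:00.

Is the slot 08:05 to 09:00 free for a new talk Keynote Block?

Breakout Block: starts 07:45 before Keynote Block ends 09:00, and ends 08:50 after Keynote Block starts 08:05 → overlap.
Poster Block: starts 08:40 before Keynote Block ends 09:00, and ends 08:50 after Keynote Block starts 08:05 → overlap.
Invited Talk: starts 09:20 at or after Keynote Block ends 09:00 → clear.
Poster Chat: starts 10:55 at or after Keynote Block ends 09:00 → clear.
Breakout Session: starts 16:35 at or after Keynote Block ends 09:00 → clear.
Panel Session: starts 18:00 at or after Keynote Block ends 09:00 → clear.
Panel Track: starts 18:10 at or after Keynote Block ends 09:00 → clear.
Keynote Block overlaps Poster Block, Breakout Block.

No — it overlaps Breakout Block, Poster Block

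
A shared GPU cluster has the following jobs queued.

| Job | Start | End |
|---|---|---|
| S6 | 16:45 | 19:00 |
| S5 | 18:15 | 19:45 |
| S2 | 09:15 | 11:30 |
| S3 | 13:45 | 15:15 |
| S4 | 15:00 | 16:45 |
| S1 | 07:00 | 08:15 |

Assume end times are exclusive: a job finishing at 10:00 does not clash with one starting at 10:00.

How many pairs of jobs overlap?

Sorted by start: S1, S2, S3, S4, S6, S5.
S2 starts after S1 ends; S1 is clear from here.
S3 starts after S2 ends; S2 is clear from here.
S4 starts before S3 ends → S3 and S4 overlap.
S6 starts after S3 ends; S3 is clear from here.
S6 starts exactly when S4 ends (back-to-back, no overlap); S4 is clear from here.
S5 starts before S6 ends → S6 and S5 overlap.
Overlapping pairs: S3 & S4, S5 & S6 — 2 in total.

2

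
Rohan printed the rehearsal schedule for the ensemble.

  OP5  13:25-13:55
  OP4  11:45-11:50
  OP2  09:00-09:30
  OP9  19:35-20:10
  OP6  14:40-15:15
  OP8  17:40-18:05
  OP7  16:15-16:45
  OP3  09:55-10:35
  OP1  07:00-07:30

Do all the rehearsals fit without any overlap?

Yes

Sorted by start: OP1, OP2, OP3, OP4, OP5, OP6, OP7, OP8, OP9.
OP2 starts after OP1 ends; OP1 is clear from here.
OP3 starts after OP2 ends; OP2 is clear from here.
OP4 starts after OP3 ends; OP3 is clear from here.
OP5 starts after OP4 ends; OP4 is clear from here.
OP6 starts after OP5 ends; OP5 is clear from here.
OP7 starts after OP6 ends; OP6 is clear from here.
OP8 starts after OP7 ends; OP7 is clear from here.
OP9 starts after OP8 ends.
Every pair is clear; the schedule has no overlaps.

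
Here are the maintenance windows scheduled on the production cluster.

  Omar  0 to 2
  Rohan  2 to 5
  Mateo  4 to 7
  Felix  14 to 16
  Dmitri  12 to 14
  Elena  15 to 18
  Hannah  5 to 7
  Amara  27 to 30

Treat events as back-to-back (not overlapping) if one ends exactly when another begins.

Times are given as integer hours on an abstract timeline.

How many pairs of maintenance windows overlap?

Check each pair: they overlap iff neither finishes before the other starts.
Sorted by start: Omar, Rohan, Mateo, Hannah, Dmitri, Felix, Elena, Amara.
Rohan starts exactly when Omar ends (back-to-back, no overlap) — done with Omar.
Mateo starts before Rohan ends → Rohan and Mateo overlap.
Hannah starts exactly when Rohan ends (back-to-back, no overlap) — done with Rohan.
Hannah starts before Mateo ends → Mateo and Hannah overlap.
Dmitri starts after Mateo ends — done with Mateo.
Dmitri starts after Hannah ends — done with Hannah.
Felix starts exactly when Dmitri ends (back-to-back, no overlap) — done with Dmitri.
Elena starts before Felix ends → Felix and Elena overlap.
Amara starts after Felix ends.
Amara starts after Elena ends.
Overlapping pairs: Elena & Felix, Hannah & Mateo, Mateo & Rohan — 3 in total.

3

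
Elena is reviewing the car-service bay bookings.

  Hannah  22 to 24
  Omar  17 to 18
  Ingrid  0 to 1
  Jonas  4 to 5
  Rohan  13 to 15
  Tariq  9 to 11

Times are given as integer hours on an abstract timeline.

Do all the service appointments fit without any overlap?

Yes

Sorted by start: Ingrid, Jonas, Tariq, Rohan, Omar, Hannah.
Jonas starts after Ingrid ends; Ingrid is clear from here.
Tariq starts after Jonas ends; Jonas is clear from here.
Rohan starts after Tariq ends; Tariq is clear from here.
Omar starts after Rohan ends; Rohan is clear from here.
Hannah starts after Omar ends.
Every pair is clear; the schedule has no overlaps.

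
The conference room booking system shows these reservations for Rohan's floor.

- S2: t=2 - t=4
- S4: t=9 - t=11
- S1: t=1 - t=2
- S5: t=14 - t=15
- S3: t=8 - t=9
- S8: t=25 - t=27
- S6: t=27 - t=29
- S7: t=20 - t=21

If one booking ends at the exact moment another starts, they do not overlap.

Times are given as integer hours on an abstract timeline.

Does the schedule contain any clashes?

No

Sorted by start: S1, S2, S3, S4, S5, S7, S8, S6.
S2 starts exactly when S1 ends (back-to-back, no overlap) — done with S1.
S3 starts after S2 ends — done with S2.
S4 starts exactly when S3 ends (back-to-back, no overlap) — done with S3.
S5 starts after S4 ends — done with S4.
S7 starts after S5 ends — done with S5.
S8 starts after S7 ends — done with S7.
S6 starts exactly when S8 ends (back-to-back, no overlap).
Every pair is clear; the schedule has no overlaps.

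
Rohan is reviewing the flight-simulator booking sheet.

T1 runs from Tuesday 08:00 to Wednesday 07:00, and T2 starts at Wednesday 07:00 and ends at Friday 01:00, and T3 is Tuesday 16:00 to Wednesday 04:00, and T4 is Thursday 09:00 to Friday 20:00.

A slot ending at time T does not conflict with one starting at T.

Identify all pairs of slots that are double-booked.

T1 & T3, T2 & T4

Sorted by start: T1, T3, T2, T4.
T3 starts before T1 ends → T1 and T3 overlap.
T2 starts exactly when T1 ends (back-to-back, no overlap) — done with T1.
T2 starts after T3 ends — done with T3.
T4 starts before T2 ends → T2 and T4 overlap.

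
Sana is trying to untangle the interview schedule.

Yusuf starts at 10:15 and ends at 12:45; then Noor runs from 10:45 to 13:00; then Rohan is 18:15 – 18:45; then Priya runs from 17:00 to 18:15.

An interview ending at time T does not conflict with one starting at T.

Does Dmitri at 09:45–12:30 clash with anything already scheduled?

Yusuf: starts 10:15 before Dmitri ends 12:30, and ends 12:45 after Dmitri starts 09:45 → overlap.
Noor: starts 10:45 before Dmitri ends 12:30, and ends 13:00 after Dmitri starts 09:45 → overlap.
Priya: starts 17:00 at or after Dmitri ends 12:30 → clear.
Rohan: starts 18:15 at or after Dmitri ends 12:30 → clear.
Dmitri overlaps Yusuf, Noor.

Yes — it overlaps Noor, Yusuf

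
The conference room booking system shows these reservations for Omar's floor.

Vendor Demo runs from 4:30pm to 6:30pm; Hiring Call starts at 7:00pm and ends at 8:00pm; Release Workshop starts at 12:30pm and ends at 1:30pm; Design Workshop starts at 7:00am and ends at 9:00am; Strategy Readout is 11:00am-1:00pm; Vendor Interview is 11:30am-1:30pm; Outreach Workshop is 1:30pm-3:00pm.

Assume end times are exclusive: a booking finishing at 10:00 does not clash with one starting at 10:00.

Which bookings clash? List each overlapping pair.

Release Workshop & Strategy Readout, Release Workshop & Vendor Interview, Strategy Readout & Vendor Interview

Two intervals overlap when each starts before the other ends.
Sorted by start: Design Workshop, Strategy Readout, Vendor Interview, Release Workshop, Outreach Workshop, Vendor Demo, Hiring Call.
Strategy Readout starts after Design Workshop ends; Design Workshop is clear from here.
Vendor Interview starts before Strategy Readout ends → Strategy Readout and Vendor Interview overlap.
Release Workshop starts before Strategy Readout ends → Strategy Readout and Release Workshop overlap.
Outreach Workshop starts after Strategy Readout ends; Strategy Readout is clear from here.
Release Workshop starts before Vendor Interview ends → Vendor Interview and Release Workshop overlap.
Outreach Workshop starts exactly when Vendor Interview ends (back-to-back, no overlap); Vendor Interview is clear from here.
Outreach Workshop starts exactly when Release Workshop ends (back-to-back, no overlap); Release Workshop is clear from here.
Vendor Demo starts after Outreach Workshop ends; Outreach Workshop is clear from here.
Hiring Call starts after Vendor Demo ends.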